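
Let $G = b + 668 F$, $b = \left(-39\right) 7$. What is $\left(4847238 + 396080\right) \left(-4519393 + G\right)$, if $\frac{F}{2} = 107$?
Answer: $-22948503297052$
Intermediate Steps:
$F = 214$ ($F = 2 \cdot 107 = 214$)
$b = -273$
$G = 142679$ ($G = -273 + 668 \cdot 214 = -273 + 142952 = 142679$)
$\left(4847238 + 396080\right) \left(-4519393 + G\right) = \left(4847238 + 396080\right) \left(-4519393 + 142679\right) = 5243318 \left(-4376714\right) = -22948503297052$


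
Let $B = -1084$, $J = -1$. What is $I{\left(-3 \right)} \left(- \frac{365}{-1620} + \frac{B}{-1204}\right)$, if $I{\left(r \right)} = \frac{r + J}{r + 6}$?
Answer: $- \frac{109777}{73143} \approx -1.5009$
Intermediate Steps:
$I{\left(r \right)} = \frac{-1 + r}{6 + r}$ ($I{\left(r \right)} = \frac{r - 1}{r + 6} = \frac{-1 + r}{6 + r}$)
$I{\left(-3 \right)} \left(- \frac{365}{-1620} + \frac{B}{-1204}\right) = \frac{-1 - 3}{6 - 3} \left(- \frac{365}{-1620} - \frac{1084}{-1204}\right) = \frac{1}{3} \left(-4\right) \left(\left(-365\right) \left(- \frac{1}{1620}\right) - - \frac{271}{301}\right) = \frac{1}{3} \left(-4\right) \left(\frac{73}{324} + \frac{271}{301}\right) = \left(- \frac{4}{3}\right) \frac{109777}{97524} = - \frac{109777}{73143}$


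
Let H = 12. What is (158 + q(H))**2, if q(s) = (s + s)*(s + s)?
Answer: 538756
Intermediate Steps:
q(s) = 4*s**2 (q(s) = (2*s)*(2*s) = 4*s**2)
(158 + q(H))**2 = (158 + 4*12**2)**2 = (158 + 4*144)**2 = (158 + 576)**2 = 734**2 = 538756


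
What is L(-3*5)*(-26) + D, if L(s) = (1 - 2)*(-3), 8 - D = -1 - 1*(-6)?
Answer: -75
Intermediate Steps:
D = 3 (D = 8 - (-1 - 1*(-6)) = 8 - (-1 + 6) = 8 - 1*5 = 8 - 5 = 3)
L(s) = 3 (L(s) = -1*(-3) = 3)
L(-3*5)*(-26) + D = 3*(-26) + 3 = -78 + 3 = -75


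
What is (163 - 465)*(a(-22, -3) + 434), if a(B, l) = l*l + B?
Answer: -127142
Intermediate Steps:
a(B, l) = B + l² (a(B, l) = l² + B = B + l²)
(163 - 465)*(a(-22, -3) + 434) = (163 - 465)*((-22 + (-3)²) + 434) = -302*((-22 + 9) + 434) = -302*(-13 + 434) = -302*421 = -127142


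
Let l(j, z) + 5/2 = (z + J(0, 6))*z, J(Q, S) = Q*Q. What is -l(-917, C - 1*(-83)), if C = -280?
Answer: -77613/2 ≈ -38807.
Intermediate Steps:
J(Q, S) = Q**2
l(j, z) = -5/2 + z**2 (l(j, z) = -5/2 + (z + 0**2)*z = -5/2 + (z + 0)*z = -5/2 + z*z = -5/2 + z**2)
-l(-917, C - 1*(-83)) = -(-5/2 + (-280 - 1*(-83))**2) = -(-5/2 + (-280 + 83)**2) = -(-5/2 + (-197)**2) = -(-5/2 + 38809) = -1*77613/2 = -77613/2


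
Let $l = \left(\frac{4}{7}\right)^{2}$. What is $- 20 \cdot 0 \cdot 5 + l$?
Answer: $\frac{16}{49} \approx 0.32653$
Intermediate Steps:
$l = \frac{16}{49}$ ($l = \left(4 \cdot \frac{1}{7}\right)^{2} = \left(\frac{4}{7}\right)^{2} = \frac{16}{49} \approx 0.32653$)
$- 20 \cdot 0 \cdot 5 + l = - 20 \cdot 0 \cdot 5 + \frac{16}{49} = \left(-20\right) 0 + \frac{16}{49} = 0 + \frac{16}{49} = \frac{16}{49}$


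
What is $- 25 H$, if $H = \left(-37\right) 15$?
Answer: $13875$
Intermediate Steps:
$H = -555$
$- 25 H = \left(-25\right) \left(-555\right) = 13875$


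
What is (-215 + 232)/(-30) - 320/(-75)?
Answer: 37/10 ≈ 3.7000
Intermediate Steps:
(-215 + 232)/(-30) - 320/(-75) = 17*(-1/30) - 320*(-1/75) = -17/30 + 64/15 = 37/10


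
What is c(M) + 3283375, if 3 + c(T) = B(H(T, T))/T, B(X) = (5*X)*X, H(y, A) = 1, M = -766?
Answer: 2515062947/766 ≈ 3.2834e+6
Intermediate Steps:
B(X) = 5*X**2
c(T) = -3 + 5/T (c(T) = -3 + (5*1**2)/T = -3 + (5*1)/T = -3 + 5/T)
c(M) + 3283375 = (-3 + 5/(-766)) + 3283375 = (-3 + 5*(-1/766)) + 3283375 = (-3 - 5/766) + 3283375 = -2303/766 + 3283375 = 2515062947/766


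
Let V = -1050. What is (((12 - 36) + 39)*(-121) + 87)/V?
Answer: 288/175 ≈ 1.6457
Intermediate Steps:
(((12 - 36) + 39)*(-121) + 87)/V = (((12 - 36) + 39)*(-121) + 87)/(-1050) = ((-24 + 39)*(-121) + 87)*(-1/1050) = (15*(-121) + 87)*(-1/1050) = (-1815 + 87)*(-1/1050) = -1728*(-1/1050) = 288/175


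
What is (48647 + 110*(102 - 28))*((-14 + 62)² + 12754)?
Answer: 855098646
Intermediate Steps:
(48647 + 110*(102 - 28))*((-14 + 62)² + 12754) = (48647 + 110*74)*(48² + 12754) = (48647 + 8140)*(2304 + 12754) = 56787*15058 = 855098646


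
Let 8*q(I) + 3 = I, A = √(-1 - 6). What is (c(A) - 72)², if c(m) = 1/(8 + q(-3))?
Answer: 4343056/841 ≈ 5164.2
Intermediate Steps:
A = I*√7 (A = √(-7) = I*√7 ≈ 2.6458*I)
q(I) = -3/8 + I/8
c(m) = 4/29 (c(m) = 1/(8 + (-3/8 + (⅛)*(-3))) = 1/(8 + (-3/8 - 3/8)) = 1/(8 - ¾) = 1/(29/4) = 4/29)
(c(A) - 72)² = (4/29 - 72)² = (-2084/29)² = 4343056/841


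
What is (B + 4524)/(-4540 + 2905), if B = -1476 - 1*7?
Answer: -3041/1635 ≈ -1.8599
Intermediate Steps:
B = -1483 (B = -1476 - 7 = -1483)
(B + 4524)/(-4540 + 2905) = (-1483 + 4524)/(-4540 + 2905) = 3041/(-1635) = 3041*(-1/1635) = -3041/1635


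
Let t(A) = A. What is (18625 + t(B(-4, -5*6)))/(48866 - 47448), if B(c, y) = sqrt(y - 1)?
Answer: 18625/1418 + I*sqrt(31)/1418 ≈ 13.135 + 0.0039265*I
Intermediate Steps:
B(c, y) = sqrt(-1 + y)
(18625 + t(B(-4, -5*6)))/(48866 - 47448) = (18625 + sqrt(-1 - 5*6))/(48866 - 47448) = (18625 + sqrt(-1 - 30))/1418 = (18625 + sqrt(-31))*(1/1418) = (18625 + I*sqrt(31))*(1/1418) = 18625/1418 + I*sqrt(31)/1418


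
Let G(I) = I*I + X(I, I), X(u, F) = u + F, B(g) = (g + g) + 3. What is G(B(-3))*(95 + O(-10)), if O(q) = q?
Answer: 255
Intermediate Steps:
B(g) = 3 + 2*g (B(g) = 2*g + 3 = 3 + 2*g)
X(u, F) = F + u
G(I) = I² + 2*I (G(I) = I*I + (I + I) = I² + 2*I)
G(B(-3))*(95 + O(-10)) = ((3 + 2*(-3))*(2 + (3 + 2*(-3))))*(95 - 10) = ((3 - 6)*(2 + (3 - 6)))*85 = -3*(2 - 3)*85 = -3*(-1)*85 = 3*85 = 255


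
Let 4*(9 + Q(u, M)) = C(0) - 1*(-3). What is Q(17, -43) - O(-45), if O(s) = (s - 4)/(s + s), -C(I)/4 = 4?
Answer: -2303/180 ≈ -12.794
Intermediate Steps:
C(I) = -16 (C(I) = -4*4 = -16)
Q(u, M) = -49/4 (Q(u, M) = -9 + (-16 - 1*(-3))/4 = -9 + (-16 + 3)/4 = -9 + (1/4)*(-13) = -9 - 13/4 = -49/4)
O(s) = (-4 + s)/(2*s) (O(s) = (-4 + s)/((2*s)) = (-4 + s)*(1/(2*s)) = (-4 + s)/(2*s))
Q(17, -43) - O(-45) = -49/4 - (-4 - 45)/(2*(-45)) = -49/4 - (-1)*(-49)/(2*45) = -49/4 - 1*49/90 = -49/4 - 49/90 = -2303/180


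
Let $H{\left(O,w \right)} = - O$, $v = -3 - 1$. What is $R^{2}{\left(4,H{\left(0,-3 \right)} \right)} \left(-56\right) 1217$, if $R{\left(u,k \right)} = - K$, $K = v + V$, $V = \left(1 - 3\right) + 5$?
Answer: $-68152$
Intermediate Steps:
$v = -4$ ($v = -3 - 1 = -4$)
$V = 3$ ($V = -2 + 5 = 3$)
$K = -1$ ($K = -4 + 3 = -1$)
$R{\left(u,k \right)} = 1$ ($R{\left(u,k \right)} = \left(-1\right) \left(-1\right) = 1$)
$R^{2}{\left(4,H{\left(0,-3 \right)} \right)} \left(-56\right) 1217 = 1^{2} \left(-56\right) 1217 = 1 \left(-56\right) 1217 = \left(-56\right) 1217 = -68152$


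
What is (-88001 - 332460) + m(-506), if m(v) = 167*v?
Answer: -504963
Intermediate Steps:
(-88001 - 332460) + m(-506) = (-88001 - 332460) + 167*(-506) = -420461 - 84502 = -504963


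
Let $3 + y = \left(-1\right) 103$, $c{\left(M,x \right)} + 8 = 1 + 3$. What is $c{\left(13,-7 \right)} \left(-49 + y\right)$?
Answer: $620$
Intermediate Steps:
$c{\left(M,x \right)} = -4$ ($c{\left(M,x \right)} = -8 + \left(1 + 3\right) = -8 + 4 = -4$)
$y = -106$ ($y = -3 - 103 = -106$)
$c{\left(13,-7 \right)} \left(-49 + y\right) = - 4 \left(-49 - 106\right) = \left(-4\right) \left(-155\right) = 620$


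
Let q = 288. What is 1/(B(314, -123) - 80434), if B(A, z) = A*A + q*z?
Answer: -1/17262 ≈ -5.7931e-5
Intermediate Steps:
B(A, z) = A² + 288*z (B(A, z) = A*A + 288*z = A² + 288*z)
1/(B(314, -123) - 80434) = 1/((314² + 288*(-123)) - 80434) = 1/((98596 - 35424) - 80434) = 1/(63172 - 80434) = 1/(-17262) = -1/17262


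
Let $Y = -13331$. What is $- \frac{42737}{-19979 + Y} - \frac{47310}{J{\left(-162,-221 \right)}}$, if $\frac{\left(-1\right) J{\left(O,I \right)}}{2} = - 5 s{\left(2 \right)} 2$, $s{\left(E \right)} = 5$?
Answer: $- \frac{7858112}{16655} \approx -471.82$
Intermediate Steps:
$J{\left(O,I \right)} = 100$ ($J{\left(O,I \right)} = - 2 \left(-5\right) 5 \cdot 2 = - 2 \left(\left(-25\right) 2\right) = \left(-2\right) \left(-50\right) = 100$)
$- \frac{42737}{-19979 + Y} - \frac{47310}{J{\left(-162,-221 \right)}} = - \frac{42737}{-19979 - 13331} - \frac{47310}{100} = - \frac{42737}{-33310} - \frac{4731}{10} = \left(-42737\right) \left(- \frac{1}{33310}\right) - \frac{4731}{10} = \frac{42737}{33310} - \frac{4731}{10} = - \frac{7858112}{16655}$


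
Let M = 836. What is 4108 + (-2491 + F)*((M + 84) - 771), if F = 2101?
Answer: -54002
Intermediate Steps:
4108 + (-2491 + F)*((M + 84) - 771) = 4108 + (-2491 + 2101)*((836 + 84) - 771) = 4108 - 390*(920 - 771) = 4108 - 390*149 = 4108 - 58110 = -54002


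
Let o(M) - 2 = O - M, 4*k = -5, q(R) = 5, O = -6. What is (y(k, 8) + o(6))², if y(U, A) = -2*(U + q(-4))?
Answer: 1225/4 ≈ 306.25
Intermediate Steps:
k = -5/4 (k = (¼)*(-5) = -5/4 ≈ -1.2500)
o(M) = -4 - M (o(M) = 2 + (-6 - M) = -4 - M)
y(U, A) = -10 - 2*U (y(U, A) = -2*(U + 5) = -2*(5 + U) = -10 - 2*U)
(y(k, 8) + o(6))² = ((-10 - 2*(-5/4)) + (-4 - 1*6))² = ((-10 + 5/2) + (-4 - 6))² = (-15/2 - 10)² = (-35/2)² = 1225/4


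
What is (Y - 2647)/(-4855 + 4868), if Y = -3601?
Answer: -6248/13 ≈ -480.62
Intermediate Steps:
(Y - 2647)/(-4855 + 4868) = (-3601 - 2647)/(-4855 + 4868) = -6248/13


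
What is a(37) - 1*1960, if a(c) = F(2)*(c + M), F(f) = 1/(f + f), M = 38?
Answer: -7765/4 ≈ -1941.3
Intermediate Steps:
F(f) = 1/(2*f)
a(c) = 19/2 + c/4 (a(c) = ((½)/2)*(c + 38) = ((½)*(½))*(38 + c) = (38 + c)/4 = 19/2 + c/4)
a(37) - 1*1960 = (19/2 + (¼)*37) - 1*1960 = (19/2 + 37/4) - 1960 = 75/4 - 1960 = -7765/4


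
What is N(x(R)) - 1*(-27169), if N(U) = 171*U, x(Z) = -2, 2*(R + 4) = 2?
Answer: 26827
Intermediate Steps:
R = -3 (R = -4 + (½)*2 = -4 + 1 = -3)
N(x(R)) - 1*(-27169) = 171*(-2) - 1*(-27169) = -342 + 27169 = 26827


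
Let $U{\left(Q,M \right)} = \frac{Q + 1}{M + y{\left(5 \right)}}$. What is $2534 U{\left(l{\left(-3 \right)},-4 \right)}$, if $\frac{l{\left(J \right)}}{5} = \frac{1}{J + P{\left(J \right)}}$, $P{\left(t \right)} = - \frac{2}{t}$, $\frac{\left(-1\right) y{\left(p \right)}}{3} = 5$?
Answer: $\frac{2896}{19} \approx 152.42$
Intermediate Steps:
$y{\left(p \right)} = -15$ ($y{\left(p \right)} = \left(-3\right) 5 = -15$)
$l{\left(J \right)} = \frac{5}{J - \frac{2}{J}}$
$U{\left(Q,M \right)} = \frac{1 + Q}{-15 + M}$ ($U{\left(Q,M \right)} = \frac{Q + 1}{M - 15} = \frac{1 + Q}{-15 + M}$)
$2534 U{\left(l{\left(-3 \right)},-4 \right)} = 2534 \frac{1 + 5 \left(-3\right) \frac{1}{-2 + \left(-3\right)^{2}}}{-15 - 4} = 2534 \frac{1 + 5 \left(-3\right) \frac{1}{-2 + 9}}{-19} = 2534 \left(- \frac{1 + 5 \left(-3\right) \frac{1}{7}}{19}\right) = 2534 \left(- \frac{1 - \frac{15}{7}}{19}\right) = 2534 \left(\left(- \frac{1}{19}\right) \left(- \frac{8}{7}\right)\right) = 2534 \cdot \frac{8}{133} = \frac{2896}{19}$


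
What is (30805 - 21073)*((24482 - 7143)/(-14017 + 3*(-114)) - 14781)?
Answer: -2065692111576/14359 ≈ -1.4386e+8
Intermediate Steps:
(30805 - 21073)*((24482 - 7143)/(-14017 + 3*(-114)) - 14781) = 9732*(17339/(-14017 - 342) - 14781) = 9732*(17339/(-14359) - 14781) = 9732*(17339*(-1/14359) - 14781) = 9732*(-17339/14359 - 14781) = 9732*(-212257718/14359) = -2065692111576/14359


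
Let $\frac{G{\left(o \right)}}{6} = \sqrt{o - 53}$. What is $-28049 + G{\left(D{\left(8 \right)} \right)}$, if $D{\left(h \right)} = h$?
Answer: $-28049 + 18 i \sqrt{5} \approx -28049.0 + 40.249 i$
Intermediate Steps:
$G{\left(o \right)} = 6 \sqrt{-53 + o}$ ($G{\left(o \right)} = 6 \sqrt{o - 53} = 6 \sqrt{-53 + o}$)
$-28049 + G{\left(D{\left(8 \right)} \right)} = -28049 + 6 \sqrt{-53 + 8} = -28049 + 6 \sqrt{-45} = -28049 + 6 \cdot 3 i \sqrt{5} = -28049 + 18 i \sqrt{5}$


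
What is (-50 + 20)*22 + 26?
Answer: -634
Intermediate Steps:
(-50 + 20)*22 + 26 = -30*22 + 26 = -660 + 26 = -634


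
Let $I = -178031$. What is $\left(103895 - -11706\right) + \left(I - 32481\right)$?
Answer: $-94911$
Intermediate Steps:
$\left(103895 - -11706\right) + \left(I - 32481\right) = \left(103895 - -11706\right) - 210512 = \left(103895 + 11706\right) - 210512 = 115601 - 210512 = -94911$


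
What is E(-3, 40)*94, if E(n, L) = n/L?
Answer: -141/20 ≈ -7.0500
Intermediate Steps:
E(-3, 40)*94 = -3/40*94 = -141/20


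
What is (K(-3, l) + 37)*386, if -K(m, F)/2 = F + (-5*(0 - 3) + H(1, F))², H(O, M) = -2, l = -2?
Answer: -114642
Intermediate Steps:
K(m, F) = -338 - 2*F (K(m, F) = -2*(F + (-5*(0 - 3) - 2)²) = -2*(F + (-5*(-3) - 2)²) = -2*(F + (15 - 2)²) = -2*(F + 13²) = -2*(F + 169) = -2*(169 + F) = -338 - 2*F)
(K(-3, l) + 37)*386 = ((-338 - 2*(-2)) + 37)*386 = ((-338 + 4) + 37)*386 = (-334 + 37)*386 = -297*386 = -114642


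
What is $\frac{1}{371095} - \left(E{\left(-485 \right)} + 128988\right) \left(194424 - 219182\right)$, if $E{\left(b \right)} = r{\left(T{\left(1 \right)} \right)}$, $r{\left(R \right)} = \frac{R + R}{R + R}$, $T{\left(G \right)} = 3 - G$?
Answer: $\frac{1185095468019891}{371095} \approx 3.1935 \cdot 10^{9}$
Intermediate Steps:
$r{\left(R \right)} = 1$ ($r{\left(R \right)} = \frac{2 R}{2 R} = 2 R \frac{1}{2 R} = 1$)
$E{\left(b \right)} = 1$
$\frac{1}{371095} - \left(E{\left(-485 \right)} + 128988\right) \left(194424 - 219182\right) = \frac{1}{371095} - \left(1 + 128988\right) \left(194424 - 219182\right) = \frac{1}{371095} - 128989 \left(-24758\right) = \frac{1}{371095} - -3193509662 = \frac{1}{371095} + 3193509662 = \frac{1185095468019891}{371095}$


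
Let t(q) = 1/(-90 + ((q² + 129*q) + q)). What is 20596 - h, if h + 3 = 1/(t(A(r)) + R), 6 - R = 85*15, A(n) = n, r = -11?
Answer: 36570065267/1775332 ≈ 20599.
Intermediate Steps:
R = -1269 (R = 6 - 85*15 = 6 - 1*1275 = 6 - 1275 = -1269)
t(q) = 1/(-90 + q² + 130*q) (t(q) = 1/(-90 + (q² + 130*q)) = 1/(-90 + q² + 130*q))
h = -5327395/1775332 (h = -3 + 1/(1/(-90 + (-11)² + 130*(-11)) - 1269) = -3 + 1/(1/(-90 + 121 - 1430) - 1269) = -3 + 1/(1/(-1399) - 1269) = -3 + 1/(-1/1399 - 1269) = -3 + 1/(-1775332/1399) = -3 - 1399/1775332 = -5327395/1775332 ≈ -3.0008)
20596 - h = 20596 - 1*(-5327395/1775332) = 20596 + 5327395/1775332 = 36570065267/1775332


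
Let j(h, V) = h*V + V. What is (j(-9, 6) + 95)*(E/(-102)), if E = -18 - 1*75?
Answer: 1457/34 ≈ 42.853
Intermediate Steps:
E = -93 (E = -18 - 75 = -93)
j(h, V) = V + V*h (j(h, V) = V*h + V = V + V*h)
(j(-9, 6) + 95)*(E/(-102)) = (6*(1 - 9) + 95)*(-93/(-102)) = (6*(-8) + 95)*(-93*(-1/102)) = (-48 + 95)*(31/34) = 47*(31/34) = 1457/34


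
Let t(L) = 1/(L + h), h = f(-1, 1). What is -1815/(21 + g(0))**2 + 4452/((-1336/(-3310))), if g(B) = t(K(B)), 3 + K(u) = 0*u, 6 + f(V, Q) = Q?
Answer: 307500345/27889 ≈ 11026.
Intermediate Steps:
f(V, Q) = -6 + Q
h = -5 (h = -6 + 1 = -5)
K(u) = -3 (K(u) = -3 + 0*u = -3 + 0 = -3)
t(L) = 1/(-5 + L) (t(L) = 1/(L - 5) = 1/(-5 + L))
g(B) = -1/8 (g(B) = 1/(-5 - 3) = 1/(-8) = -1/8)
-1815/(21 + g(0))**2 + 4452/((-1336/(-3310))) = -1815/(21 - 1/8)**2 + 4452/((-1336/(-3310))) = -1815/((167/8)**2) + 4452/((-1336*(-1/3310))) = -1815/27889/64 + 4452/(668/1655) = -1815*64/27889 + 4452*(1655/668) = -116160/27889 + 1842015/167 = 307500345/27889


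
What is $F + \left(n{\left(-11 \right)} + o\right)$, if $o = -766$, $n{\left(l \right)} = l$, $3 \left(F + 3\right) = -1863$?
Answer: $-1401$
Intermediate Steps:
$F = -624$ ($F = -3 + \frac{1}{3} \left(-1863\right) = -3 - 621 = -624$)
$F + \left(n{\left(-11 \right)} + o\right) = -624 - 777 = -1401$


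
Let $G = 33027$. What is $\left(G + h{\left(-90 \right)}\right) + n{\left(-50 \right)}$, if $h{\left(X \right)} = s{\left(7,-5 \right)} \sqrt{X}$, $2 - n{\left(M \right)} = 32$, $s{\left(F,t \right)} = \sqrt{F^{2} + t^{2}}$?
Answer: $32997 + 6 i \sqrt{185} \approx 32997.0 + 81.609 i$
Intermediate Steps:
$n{\left(M \right)} = -30$ ($n{\left(M \right)} = 2 - 32 = -30$)
$h{\left(X \right)} = \sqrt{74} \sqrt{X}$ ($h{\left(X \right)} = \sqrt{7^{2} + \left(-5\right)^{2}} \sqrt{X} = \sqrt{49 + 25} \sqrt{X} = \sqrt{74} \sqrt{X}$)
$\left(G + h{\left(-90 \right)}\right) + n{\left(-50 \right)} = \left(33027 + \sqrt{74} \sqrt{-90}\right) - 30 = \left(33027 + \sqrt{74} \cdot 3 i \sqrt{10}\right) - 30 = \left(33027 + 6 i \sqrt{185}\right) - 30 = 32997 + 6 i \sqrt{185}$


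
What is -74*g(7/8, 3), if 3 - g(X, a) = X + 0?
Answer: -629/4 ≈ -157.25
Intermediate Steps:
g(X, a) = 3 - X (g(X, a) = 3 - (X + 0) = 3 - X)
-74*g(7/8, 3) = -74*(3 - 7/8) = -74*17/8 = -629/4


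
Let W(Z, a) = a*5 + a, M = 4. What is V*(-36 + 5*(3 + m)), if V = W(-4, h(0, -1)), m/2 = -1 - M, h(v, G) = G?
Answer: 426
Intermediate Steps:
W(Z, a) = 6*a (W(Z, a) = 5*a + a = 6*a)
m = -10 (m = 2*(-1 - 1*4) = 2*(-1 - 4) = 2*(-5) = -10)
V = -6 (V = 6*(-1) = -6)
V*(-36 + 5*(3 + m)) = -6*(-36 + 5*(3 - 10)) = -6*(-36 + 5*(-7)) = -6*(-36 - 35) = -6*(-71) = 426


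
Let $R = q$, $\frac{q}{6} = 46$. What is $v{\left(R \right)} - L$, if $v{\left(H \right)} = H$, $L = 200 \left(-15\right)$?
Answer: $3276$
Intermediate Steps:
$q = 276$ ($q = 6 \cdot 46 = 276$)
$R = 276$
$L = -3000$
$v{\left(R \right)} - L = 276 - -3000 = 276 + 3000 = 3276$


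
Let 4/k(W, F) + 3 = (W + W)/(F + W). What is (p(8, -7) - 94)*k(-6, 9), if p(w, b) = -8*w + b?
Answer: 660/7 ≈ 94.286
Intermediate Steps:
p(w, b) = b - 8*w
k(W, F) = 4/(-3 + 2*W/(F + W)) (k(W, F) = 4/(-3 + (W + W)/(F + W)) = 4/(-3 + (2*W)/(F + W)) = 4/(-3 + 2*W/(F + W)))
(p(8, -7) - 94)*k(-6, 9) = ((-7 - 8*8) - 94)*(4*(-1*9 - 1*(-6))/(-6 + 3*9)) = ((-7 - 64) - 94)*(4*(-9 + 6)/(-6 + 27)) = (-71 - 94)*(4*(-3)/21) = -660*(-3)/21 = -165*(-4/7) = 660/7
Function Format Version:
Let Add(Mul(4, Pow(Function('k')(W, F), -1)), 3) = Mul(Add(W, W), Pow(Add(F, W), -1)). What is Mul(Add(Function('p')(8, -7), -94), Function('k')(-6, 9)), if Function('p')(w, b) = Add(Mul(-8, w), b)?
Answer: Rational(660, 7) ≈ 94.286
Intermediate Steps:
Function('p')(w, b) = Add(b, Mul(-8, w))
Function('k')(W, F) = Mul(4, Pow(Add(-3, Mul(2, W, Pow(Add(F, W), -1))), -1)) (Function('k')(W, F) = Mul(4, Pow(Add(-3, Mul(Add(W, W), Pow(Add(F, W), -1))), -1)) = Mul(4, Pow(Add(-3, Mul(Mul(2, W), Pow(Add(F, W), -1))), -1)) = Mul(4, Pow(Add(-3, Mul(2, W, Pow(Add(F, W), -1))), -1)))
Mul(Add(Function('p')(8, -7), -94), Function('k')(-6, 9)) = Mul(Add(Add(-7, Mul(-8, 8)), -94), Mul(4, Pow(Add(-6, Mul(3, 9)), -1), Add(Mul(-1, 9), Mul(-1, -6)))) = Mul(Add(Add(-7, -64), -94), Mul(4, Pow(Add(-6, 27), -1), Add(-9, 6))) = Mul(Add(-71, -94), Mul(4, Pow(21, -1), -3)) = Mul(-165, Mul(4, Rational(1, 21), -3)) = Mul(-165, Rational(-4, 7)) = Rational(660, 7)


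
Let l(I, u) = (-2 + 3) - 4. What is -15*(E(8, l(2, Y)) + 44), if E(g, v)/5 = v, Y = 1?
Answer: -435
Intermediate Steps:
l(I, u) = -3 (l(I, u) = 1 - 4 = -3)
E(g, v) = 5*v
-15*(E(8, l(2, Y)) + 44) = -15*(5*(-3) + 44) = -15*(-15 + 44) = -15*29 = -435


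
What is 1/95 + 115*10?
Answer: 109251/95 ≈ 1150.0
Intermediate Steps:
1/95 + 115*10 = 1/95 + 1150 = 109251/95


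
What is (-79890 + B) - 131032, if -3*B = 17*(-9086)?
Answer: -478304/3 ≈ -1.5943e+5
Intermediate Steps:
B = 154462/3 (B = -17*(-9086)/3 = -⅓*(-154462) = 154462/3 ≈ 51487.)
(-79890 + B) - 131032 = (-79890 + 154462/3) - 131032 = -85208/3 - 131032 = -478304/3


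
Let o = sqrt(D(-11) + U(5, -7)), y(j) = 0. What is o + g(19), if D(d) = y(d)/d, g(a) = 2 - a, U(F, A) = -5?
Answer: -17 + I*sqrt(5) ≈ -17.0 + 2.2361*I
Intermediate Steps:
D(d) = 0 (D(d) = 0/d = 0)
o = I*sqrt(5) (o = sqrt(0 - 5) = sqrt(-5) = I*sqrt(5) ≈ 2.2361*I)
o + g(19) = I*sqrt(5) + (2 - 1*19) = I*sqrt(5) + (2 - 19) = I*sqrt(5) - 17 = -17 + I*sqrt(5)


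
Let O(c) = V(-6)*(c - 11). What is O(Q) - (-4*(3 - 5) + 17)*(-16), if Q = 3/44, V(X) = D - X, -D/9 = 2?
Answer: 5843/11 ≈ 531.18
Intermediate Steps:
D = -18 (D = -9*2 = -18)
V(X) = -18 - X
Q = 3/44 (Q = 3*(1/44) = 3/44 ≈ 0.068182)
O(c) = 132 - 12*c (O(c) = (-18 - 1*(-6))*(c - 11) = (-18 + 6)*(-11 + c) = -12*(-11 + c) = 132 - 12*c)
O(Q) - (-4*(3 - 5) + 17)*(-16) = (132 - 12*3/44) - (-4*(3 - 5) + 17)*(-16) = (132 - 9/11) - (-4*(-2) + 17)*(-16) = 1443/11 - (8 + 17)*(-16) = 1443/11 - 25*(-16) = 1443/11 - 1*(-400) = 1443/11 + 400 = 5843/11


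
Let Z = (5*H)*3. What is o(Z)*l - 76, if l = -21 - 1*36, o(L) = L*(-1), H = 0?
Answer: -76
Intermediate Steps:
Z = 0 (Z = (5*0)*3 = 0*3 = 0)
o(L) = -L
l = -57 (l = -21 - 36 = -57)
o(Z)*l - 76 = -1*0*(-57) - 76 = 0*(-57) - 76 = 0 - 76 = -76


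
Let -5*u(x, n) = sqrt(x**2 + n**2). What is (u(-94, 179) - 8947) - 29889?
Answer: -38836 - sqrt(40877)/5 ≈ -38876.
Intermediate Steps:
u(x, n) = -sqrt(n**2 + x**2)/5 (u(x, n) = -sqrt(x**2 + n**2)/5 = -sqrt(n**2 + x**2)/5)
(u(-94, 179) - 8947) - 29889 = (-sqrt(179**2 + (-94)**2)/5 - 8947) - 29889 = (-sqrt(32041 + 8836)/5 - 8947) - 29889 = (-sqrt(40877)/5 - 8947) - 29889 = (-8947 - sqrt(40877)/5) - 29889 = -38836 - sqrt(40877)/5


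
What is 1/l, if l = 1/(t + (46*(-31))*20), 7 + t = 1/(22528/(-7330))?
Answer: -321331793/11264 ≈ -28527.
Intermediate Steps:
t = -82513/11264 (t = -7 + 1/(22528/(-7330)) = -7 + 1/(22528*(-1/7330)) = -7 + 1/(-11264/3665) = -7 - 3665/11264 = -82513/11264 ≈ -7.3254)
l = -11264/321331793 (l = 1/(-82513/11264 + (46*(-31))*20) = 1/(-82513/11264 - 1426*20) = 1/(-82513/11264 - 28520) = 1/(-321331793/11264) = -11264/321331793 ≈ -3.5054e-5)
1/l = 1/(-11264/321331793) = -321331793/11264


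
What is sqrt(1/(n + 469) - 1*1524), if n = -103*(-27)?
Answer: I*sqrt(643889870)/650 ≈ 39.038*I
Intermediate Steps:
n = 2781
sqrt(1/(n + 469) - 1*1524) = sqrt(1/(2781 + 469) - 1*1524) = sqrt(1/3250 - 1524) = sqrt(-4952999/3250) = I*sqrt(643889870)/650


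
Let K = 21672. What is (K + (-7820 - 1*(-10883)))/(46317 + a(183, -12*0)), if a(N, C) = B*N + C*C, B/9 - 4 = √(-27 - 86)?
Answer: 145400575/345051538 - 4526505*I*√113/345051538 ≈ 0.42139 - 0.13945*I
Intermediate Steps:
B = 36 + 9*I*√113 (B = 36 + 9*√(-27 - 86) = 36 + 9*√(-113) = 36 + 9*(I*√113) = 36 + 9*I*√113 ≈ 36.0 + 95.671*I)
a(N, C) = C² + N*(36 + 9*I*√113) (a(N, C) = (36 + 9*I*√113)*N + C*C = N*(36 + 9*I*√113) + C² = C² + N*(36 + 9*I*√113))
(K + (-7820 - 1*(-10883)))/(46317 + a(183, -12*0)) = (21672 + (-7820 - 1*(-10883)))/(46317 + ((-12*0)² + 9*183*(4 + I*√113))) = (21672 + (-7820 + 10883))/(46317 + (0² + (6588 + 1647*I*√113))) = (21672 + 3063)/(46317 + (0 + (6588 + 1647*I*√113))) = 24735/(46317 + (6588 + 1647*I*√113)) = 24735/(52905 + 1647*I*√113)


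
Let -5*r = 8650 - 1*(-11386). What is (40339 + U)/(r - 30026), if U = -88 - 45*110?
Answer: -58835/56722 ≈ -1.0373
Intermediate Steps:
r = -20036/5 (r = -(8650 - 1*(-11386))/5 = -(8650 + 11386)/5 = -⅕*20036 = -20036/5 ≈ -4007.2)
U = -5038 (U = -88 - 4950 = -5038)
(40339 + U)/(r - 30026) = (40339 - 5038)/(-20036/5 - 30026) = 35301/(-170166/5) = 35301*(-5/170166) = -58835/56722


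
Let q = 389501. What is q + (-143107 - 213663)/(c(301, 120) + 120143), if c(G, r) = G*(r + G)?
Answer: 48076709047/123432 ≈ 3.8950e+5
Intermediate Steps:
c(G, r) = G*(G + r)
q + (-143107 - 213663)/(c(301, 120) + 120143) = 389501 + (-143107 - 213663)/(301*(301 + 120) + 120143) = 389501 - 356770/(301*421 + 120143) = 389501 - 356770/(126721 + 120143) = 389501 - 356770/246864 = 389501 - 356770*1/246864 = 389501 - 178385/123432 = 48076709047/123432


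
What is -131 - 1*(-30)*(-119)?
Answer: -3701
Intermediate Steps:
-131 - 1*(-30)*(-119) = -131 + 30*(-119) = -131 - 3570 = -3701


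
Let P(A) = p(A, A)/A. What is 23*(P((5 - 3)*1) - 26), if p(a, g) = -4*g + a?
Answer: -667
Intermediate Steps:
p(a, g) = a - 4*g
P(A) = -3 (P(A) = (A - 4*A)/A = (-3*A)/A = -3)
23*(P((5 - 3)*1) - 26) = 23*(-3 - 26) = 23*(-29) = -667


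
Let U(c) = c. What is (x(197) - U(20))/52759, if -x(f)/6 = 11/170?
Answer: -1733/4484515 ≈ -0.00038644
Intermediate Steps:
x(f) = -33/85 (x(f) = -66/170 = -6*11/170 = -33/85)
(x(197) - U(20))/52759 = (-33/85 - 1*20)/52759 = (-33/85 - 20)*(1/52759) = -1733/85*1/52759 = -1733/4484515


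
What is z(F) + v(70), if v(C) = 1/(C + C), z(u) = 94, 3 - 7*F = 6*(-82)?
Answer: 13161/140 ≈ 94.007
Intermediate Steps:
F = 495/7 (F = 3/7 - 6*(-82)/7 = 3/7 - 1/7*(-492) = 3/7 + 492/7 = 495/7 ≈ 70.714)
v(C) = 1/(2*C)
z(F) + v(70) = 94 + (1/2)/70 = 94 + (1/2)*(1/70) = 94 + 1/140 = 13161/140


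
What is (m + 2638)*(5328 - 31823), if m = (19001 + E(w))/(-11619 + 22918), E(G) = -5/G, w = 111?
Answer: -87715928433560/1254189 ≈ -6.9938e+7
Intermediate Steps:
m = 2109106/1254189 (m = (19001 - 5/111)/(-11619 + 22918) = (19001 - 5*1/111)/11299 = (19001 - 5/111)*(1/11299) = (2109106/111)*(1/11299) = 2109106/1254189 ≈ 1.6816)
(m + 2638)*(5328 - 31823) = (2109106/1254189 + 2638)*(5328 - 31823) = (3310659688/1254189)*(-26495) = -87715928433560/1254189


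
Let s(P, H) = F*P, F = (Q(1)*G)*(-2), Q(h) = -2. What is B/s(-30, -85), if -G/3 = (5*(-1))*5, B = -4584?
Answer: 191/375 ≈ 0.50933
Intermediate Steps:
G = 75 (G = -3*5*(-1)*5 = -(-15)*5 = -3*(-25) = 75)
F = 300 (F = -2*75*(-2) = -150*(-2) = 300)
s(P, H) = 300*P
B/s(-30, -85) = -4584/(300*(-30)) = -4584/(-9000) = -4584*(-1/9000) = 191/375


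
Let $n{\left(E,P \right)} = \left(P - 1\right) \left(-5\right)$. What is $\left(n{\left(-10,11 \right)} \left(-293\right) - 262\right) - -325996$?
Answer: $340384$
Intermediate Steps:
$n{\left(E,P \right)} = 5 - 5 P$ ($n{\left(E,P \right)} = \left(-1 + P\right) \left(-5\right) = 5 - 5 P$)
$\left(n{\left(-10,11 \right)} \left(-293\right) - 262\right) - -325996 = \left(\left(5 - 55\right) \left(-293\right) - 262\right) - -325996 = \left(\left(5 - 55\right) \left(-293\right) - 262\right) + 325996 = \left(\left(-50\right) \left(-293\right) - 262\right) + 325996 = \left(14650 - 262\right) + 325996 = 14388 + 325996 = 340384$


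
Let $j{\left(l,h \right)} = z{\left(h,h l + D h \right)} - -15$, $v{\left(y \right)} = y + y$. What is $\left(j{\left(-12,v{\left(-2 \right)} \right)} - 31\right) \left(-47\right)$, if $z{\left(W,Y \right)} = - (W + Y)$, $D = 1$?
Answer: $2632$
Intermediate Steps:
$z{\left(W,Y \right)} = - W - Y$
$v{\left(y \right)} = 2 y$
$j{\left(l,h \right)} = 15 - 2 h - h l$ ($j{\left(l,h \right)} = \left(- h - \left(h l + 1 h\right)\right) - -15 = \left(- h - \left(h l + h\right)\right) + 15 = \left(- h - \left(h + h l\right)\right) + 15 = \left(- 2 h - h l\right) + 15 = 15 - 2 h - h l$)
$\left(j{\left(-12,v{\left(-2 \right)} \right)} - 31\right) \left(-47\right) = \left(\left(15 - 2 \left(-2\right) - 2 \left(-2\right) \left(1 - 12\right)\right) - 31\right) \left(-47\right) = \left(\left(15 - -4 - \left(-4\right) \left(-11\right)\right) - 31\right) \left(-47\right) = \left(\left(15 + 4 - 44\right) - 31\right) \left(-47\right) = \left(-25 - 31\right) \left(-47\right) = \left(-56\right) \left(-47\right) = 2632$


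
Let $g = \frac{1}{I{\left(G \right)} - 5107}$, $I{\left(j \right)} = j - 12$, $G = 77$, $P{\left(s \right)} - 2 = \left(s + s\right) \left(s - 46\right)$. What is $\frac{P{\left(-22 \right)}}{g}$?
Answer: $-15095748$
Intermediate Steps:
$P{\left(s \right)} = 2 + 2 s \left(-46 + s\right)$ ($P{\left(s \right)} = 2 + \left(s + s\right) \left(s - 46\right) = 2 + 2 s \left(-46 + s\right)$)
$I{\left(j \right)} = -12 + j$ ($I{\left(j \right)} = j - 12 = -12 + j$)
$g = - \frac{1}{5042}$ ($g = \frac{1}{\left(-12 + 77\right) - 5107} = \frac{1}{65 - 5107} = \frac{1}{-5042} = - \frac{1}{5042} \approx -0.00019833$)
$\frac{P{\left(-22 \right)}}{g} = \frac{2 - -2024 + 2 \left(-22\right)^{2}}{- \frac{1}{5042}} = \left(2 + 2024 + 2 \cdot 484\right) \left(-5042\right) = \left(2 + 2024 + 968\right) \left(-5042\right) = 2994 \left(-5042\right) = -15095748$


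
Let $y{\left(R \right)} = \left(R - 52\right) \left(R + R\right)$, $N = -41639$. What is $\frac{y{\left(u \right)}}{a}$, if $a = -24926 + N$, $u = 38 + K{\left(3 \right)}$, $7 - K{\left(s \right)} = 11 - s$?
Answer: $\frac{222}{13313} \approx 0.016675$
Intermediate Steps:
$K{\left(s \right)} = -4 + s$ ($K{\left(s \right)} = 7 - \left(11 - s\right) = 7 + \left(-11 + s\right) = -4 + s$)
$u = 37$ ($u = 38 + \left(-4 + 3\right) = 38 - 1 = 37$)
$y{\left(R \right)} = 2 R \left(-52 + R\right)$ ($y{\left(R \right)} = \left(-52 + R\right) 2 R = 2 R \left(-52 + R\right)$)
$a = -66565$ ($a = -24926 - 41639 = -66565$)
$\frac{y{\left(u \right)}}{a} = \frac{2 \cdot 37 \left(-52 + 37\right)}{-66565} = 2 \cdot 37 \left(-15\right) \left(- \frac{1}{66565}\right) = \left(-1110\right) \left(- \frac{1}{66565}\right) = \frac{222}{13313}$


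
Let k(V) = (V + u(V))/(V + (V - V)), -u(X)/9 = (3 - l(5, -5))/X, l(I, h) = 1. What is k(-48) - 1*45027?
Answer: -5763329/128 ≈ -45026.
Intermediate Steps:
u(X) = -18/X (u(X) = -9*(3 - 1*1)/X = -9*(3 - 1)/X = -18/X)
k(V) = (V - 18/V)/V (k(V) = (V - 18/V)/(V + (V - V)) = (V - 18/V)/(V + 0) = (V - 18/V)/V)
k(-48) - 1*45027 = (1 - 18/(-48)²) - 1*45027 = (1 - 18*1/2304) - 45027 = (1 - 1/128) - 45027 = 127/128 - 45027 = -5763329/128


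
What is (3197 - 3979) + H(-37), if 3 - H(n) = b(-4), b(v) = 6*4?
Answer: -803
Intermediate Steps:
b(v) = 24
H(n) = -21 (H(n) = 3 - 1*24 = 3 - 24 = -21)
(3197 - 3979) + H(-37) = (3197 - 3979) - 21 = -782 - 21 = -803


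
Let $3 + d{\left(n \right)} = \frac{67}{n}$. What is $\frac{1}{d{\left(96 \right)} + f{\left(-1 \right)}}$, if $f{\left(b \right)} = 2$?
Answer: $- \frac{96}{29} \approx -3.3103$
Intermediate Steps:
$d{\left(n \right)} = -3 + \frac{67}{n}$
$\frac{1}{d{\left(96 \right)} + f{\left(-1 \right)}} = \frac{1}{\left(-3 + \frac{67}{96}\right) + 2} = \frac{1}{- \frac{221}{96} + 2} = \frac{1}{- \frac{29}{96}} = - \frac{96}{29}$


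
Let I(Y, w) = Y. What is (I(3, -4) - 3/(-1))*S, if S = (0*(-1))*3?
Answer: 0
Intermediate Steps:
S = 0 (S = 0*3 = 0)
(I(3, -4) - 3/(-1))*S = (3 - 3/(-1))*0 = (3 - 1*(-3))*0 = (3 + 3)*0 = 6*0 = 0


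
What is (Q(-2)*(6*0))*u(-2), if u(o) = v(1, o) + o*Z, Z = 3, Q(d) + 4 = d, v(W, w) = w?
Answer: 0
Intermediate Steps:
Q(d) = -4 + d
u(o) = 4*o (u(o) = o + o*3 = o + 3*o = 4*o)
(Q(-2)*(6*0))*u(-2) = ((-4 - 2)*(6*0))*(4*(-2)) = -6*0*(-8) = 0*(-8) = 0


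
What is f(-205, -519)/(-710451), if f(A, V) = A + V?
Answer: 724/710451 ≈ 0.0010191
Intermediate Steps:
f(-205, -519)/(-710451) = (-205 - 519)/(-710451) = -724*(-1/710451) = 724/710451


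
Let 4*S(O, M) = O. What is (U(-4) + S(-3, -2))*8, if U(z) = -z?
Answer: 26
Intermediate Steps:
S(O, M) = O/4
(U(-4) + S(-3, -2))*8 = (-1*(-4) + (¼)*(-3))*8 = (4 - ¾)*8 = (13/4)*8 = 26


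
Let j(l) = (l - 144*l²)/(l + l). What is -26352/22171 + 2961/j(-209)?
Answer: -661819482/667280587 ≈ -0.99182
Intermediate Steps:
j(l) = (l - 144*l²)/(2*l) (j(l) = (l - 144*l²)/((2*l)) = (l - 144*l²)*(1/(2*l)) = (l - 144*l²)/(2*l))
-26352/22171 + 2961/j(-209) = -26352/22171 + 2961/(½ - 72*(-209)) = -26352*1/22171 + 2961/(½ + 15048) = -26352/22171 + 2961/(30097/2) = -26352/22171 + 2961*(2/30097) = -26352/22171 + 5922/30097 = -661819482/667280587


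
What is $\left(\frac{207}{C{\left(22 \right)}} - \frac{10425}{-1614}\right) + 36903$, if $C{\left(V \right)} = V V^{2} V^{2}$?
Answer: $\frac{51168580067507}{1386327008} \approx 36909.0$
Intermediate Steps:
$C{\left(V \right)} = V^{5}$ ($C{\left(V \right)} = V^{3} V^{2} = V^{5}$)
$\left(\frac{207}{C{\left(22 \right)}} - \frac{10425}{-1614}\right) + 36903 = \left(\frac{207}{22^{5}} - \frac{10425}{-1614}\right) + 36903 = \left(\frac{207}{5153632} - - \frac{3475}{538}\right) + 36903 = \left(207 \cdot \frac{1}{5153632} + \frac{3475}{538}\right) + 36903 = \left(\frac{207}{5153632} + \frac{3475}{538}\right) + 36903 = \frac{8954491283}{1386327008} + 36903 = \frac{51168580067507}{1386327008}$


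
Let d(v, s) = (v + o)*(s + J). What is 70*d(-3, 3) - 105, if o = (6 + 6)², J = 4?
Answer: 68985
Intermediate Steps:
o = 144 (o = 12² = 144)
d(v, s) = (4 + s)*(144 + v) (d(v, s) = (v + 144)*(s + 4) = (144 + v)*(4 + s) = (4 + s)*(144 + v))
70*d(-3, 3) - 105 = 70*(576 + 4*(-3) + 144*3 + 3*(-3)) - 105 = 70*(576 - 12 + 432 - 9) - 105 = 70*987 - 105 = 69090 - 105 = 68985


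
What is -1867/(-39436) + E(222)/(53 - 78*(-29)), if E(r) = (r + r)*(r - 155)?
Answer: 1177464233/91294340 ≈ 12.897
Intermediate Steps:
E(r) = 2*r*(-155 + r) (E(r) = (2*r)*(-155 + r) = 2*r*(-155 + r))
-1867/(-39436) + E(222)/(53 - 78*(-29)) = -1867/(-39436) + (2*222*(-155 + 222))/(53 - 78*(-29)) = -1867*(-1/39436) + (2*222*67)/(53 + 2262) = 1867/39436 + 29748/2315 = 1177464233/91294340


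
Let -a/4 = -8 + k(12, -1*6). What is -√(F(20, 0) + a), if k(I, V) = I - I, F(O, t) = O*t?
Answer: -4*√2 ≈ -5.6569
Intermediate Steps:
k(I, V) = 0
a = 32 (a = -4*(-8 + 0) = -4*(-8) = 32)
-√(F(20, 0) + a) = -√(20*0 + 32) = -√(0 + 32) = -√32 = -4*√2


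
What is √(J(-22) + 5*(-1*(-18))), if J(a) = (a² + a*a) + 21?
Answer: √1079 ≈ 32.848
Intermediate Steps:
J(a) = 21 + 2*a² (J(a) = (a² + a²) + 21 = 2*a² + 21 = 21 + 2*a²)
√(J(-22) + 5*(-1*(-18))) = √((21 + 2*(-22)²) + 5*(-1*(-18))) = √((21 + 2*484) + 5*18) = √((21 + 968) + 90) = √(989 + 90) = √1079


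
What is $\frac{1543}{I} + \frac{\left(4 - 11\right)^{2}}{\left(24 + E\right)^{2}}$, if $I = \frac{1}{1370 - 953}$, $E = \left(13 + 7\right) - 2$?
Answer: $\frac{23163517}{36} \approx 6.4343 \cdot 10^{5}$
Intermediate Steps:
$E = 18$ ($E = 20 - 2 = 18$)
$I = \frac{1}{417} \approx 0.0023981$
$\frac{1543}{I} + \frac{\left(4 - 11\right)^{2}}{\left(24 + E\right)^{2}} = 1543 \frac{1}{\frac{1}{417}} + \frac{\left(4 - 11\right)^{2}}{\left(24 + 18\right)^{2}} = 1543 \cdot 417 + \frac{\left(-7\right)^{2}}{42^{2}} = 643431 + \frac{49}{1764} = 643431 + 49 \cdot \frac{1}{1764} = 643431 + \frac{1}{36} = \frac{23163517}{36}$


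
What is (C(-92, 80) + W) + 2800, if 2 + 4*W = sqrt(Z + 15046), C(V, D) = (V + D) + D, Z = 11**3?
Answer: 5735/2 + sqrt(16377)/4 ≈ 2899.5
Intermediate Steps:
Z = 1331
C(V, D) = V + 2*D (C(V, D) = (D + V) + D = V + 2*D)
W = -1/2 + sqrt(16377)/4 (W = -1/2 + sqrt(1331 + 15046)/4 = -1/2 + sqrt(16377)/4 ≈ 31.493)
(C(-92, 80) + W) + 2800 = ((-92 + 2*80) + (-1/2 + sqrt(16377)/4)) + 2800 = ((-92 + 160) + (-1/2 + sqrt(16377)/4)) + 2800 = (68 + (-1/2 + sqrt(16377)/4)) + 2800 = (135/2 + sqrt(16377)/4) + 2800 = 5735/2 + sqrt(16377)/4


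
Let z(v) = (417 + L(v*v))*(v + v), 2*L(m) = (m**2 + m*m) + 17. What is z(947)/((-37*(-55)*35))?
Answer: 1523280529224911/71225 ≈ 2.1387e+10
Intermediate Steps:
L(m) = 17/2 + m**2 (L(m) = ((m**2 + m*m) + 17)/2 = ((m**2 + m**2) + 17)/2 = (2*m**2 + 17)/2 = (17 + 2*m**2)/2 = 17/2 + m**2)
z(v) = 2*v*(851/2 + v**4) (z(v) = (417 + (17/2 + (v*v)**2))*(v + v) = (417 + (17/2 + (v**2)**2))*(2*v) = (417 + (17/2 + v**4))*(2*v) = (851/2 + v**4)*(2*v) = 2*v*(851/2 + v**4))
z(947)/((-37*(-55)*35)) = (947*(851 + 2*947**4))/((-37*(-55)*35)) = (947*(851 + 2*804266382481))/((2035*35)) = (947*(851 + 1608532764962))/71225 = (947*1608532765813)*(1/71225) = 1523280529224911*(1/71225) = 1523280529224911/71225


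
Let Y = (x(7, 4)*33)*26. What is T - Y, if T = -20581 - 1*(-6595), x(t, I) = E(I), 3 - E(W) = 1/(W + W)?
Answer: -65811/4 ≈ -16453.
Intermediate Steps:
E(W) = 3 - 1/(2*W) (E(W) = 3 - 1/(W + W) = 3 - 1/(2*W))
x(t, I) = 3 - 1/(2*I)
T = -13986 (T = -20581 + 6595 = -13986)
Y = 9867/4 (Y = ((3 - ½/4)*33)*26 = ((3 - ½*¼)*33)*26 = ((3 - ⅛)*33)*26 = ((23/8)*33)*26 = (759/8)*26 = 9867/4 ≈ 2466.8)
T - Y = -13986 - 1*9867/4 = -13986 - 9867/4 = -65811/4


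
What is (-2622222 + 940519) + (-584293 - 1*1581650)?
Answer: -3847646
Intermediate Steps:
(-2622222 + 940519) + (-584293 - 1*1581650) = -1681703 + (-584293 - 1581650) = -1681703 - 2165943 = -3847646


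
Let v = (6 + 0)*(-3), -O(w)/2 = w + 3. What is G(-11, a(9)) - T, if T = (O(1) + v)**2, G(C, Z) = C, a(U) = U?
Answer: -687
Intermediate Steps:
O(w) = -6 - 2*w (O(w) = -2*(w + 3) = -2*(3 + w) = -6 - 2*w)
v = -18 (v = 6*(-3) = -18)
T = 676 (T = ((-6 - 2*1) - 18)**2 = ((-6 - 2) - 18)**2 = (-8 - 18)**2 = (-26)**2 = 676)
G(-11, a(9)) - T = -11 - 1*676 = -11 - 676 = -687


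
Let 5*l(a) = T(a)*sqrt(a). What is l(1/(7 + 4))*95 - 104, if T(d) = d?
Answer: -104 + 19*sqrt(11)/121 ≈ -103.48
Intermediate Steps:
l(a) = a**(3/2)/5 (l(a) = (a*sqrt(a))/5 = a**(3/2)/5)
l(1/(7 + 4))*95 - 104 = ((1/(7 + 4))**(3/2)/5)*95 - 104 = ((1/11)**(3/2)/5)*95 - 104 = ((sqrt(11)/121)/5)*95 - 104 = (sqrt(11)/605)*95 - 104 = 19*sqrt(11)/121 - 104 = -104 + 19*sqrt(11)/121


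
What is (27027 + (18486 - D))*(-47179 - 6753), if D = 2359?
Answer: -2327381528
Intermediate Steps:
(27027 + (18486 - D))*(-47179 - 6753) = (27027 + (18486 - 1*2359))*(-47179 - 6753) = (27027 + (18486 - 2359))*(-53932) = (27027 + 16127)*(-53932) = 43154*(-53932) = -2327381528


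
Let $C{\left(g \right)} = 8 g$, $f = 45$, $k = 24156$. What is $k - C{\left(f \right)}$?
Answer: $23796$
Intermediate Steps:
$k - C{\left(f \right)} = 24156 - 8 \cdot 45 = 24156 - 360 = 23796$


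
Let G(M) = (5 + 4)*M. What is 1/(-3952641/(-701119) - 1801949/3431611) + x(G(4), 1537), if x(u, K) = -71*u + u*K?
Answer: 649176003388399429/12300545653720 ≈ 52776.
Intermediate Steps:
G(M) = 9*M
x(u, K) = -71*u + K*u
1/(-3952641/(-701119) - 1801949/3431611) + x(G(4), 1537) = 1/(-3952641/(-701119) - 1801949/3431611) + (9*4)*(-71 + 1537) = 1/(-3952641*(-1/701119) - 1801949*1/3431611) + 36*1466 = 1/(3952641/701119 - 1801949/3431611) + 52776 = 1/(12300545653720/2405967672709) + 52776 = 2405967672709/12300545653720 + 52776 = 649176003388399429/12300545653720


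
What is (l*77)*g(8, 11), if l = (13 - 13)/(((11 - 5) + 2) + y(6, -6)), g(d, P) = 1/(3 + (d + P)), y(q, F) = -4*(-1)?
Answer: 0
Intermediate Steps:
y(q, F) = 4
g(d, P) = 1/(3 + P + d) (g(d, P) = 1/(3 + (P + d)) = 1/(3 + P + d))
l = 0 (l = (13 - 13)/(((11 - 5) + 2) + 4) = 0/((6 + 2) + 4) = 0/(8 + 4) = 0/12 = 0*(1/12) = 0)
(l*77)*g(8, 11) = (0*77)/(3 + 11 + 8) = 0/22 = 0*(1/22) = 0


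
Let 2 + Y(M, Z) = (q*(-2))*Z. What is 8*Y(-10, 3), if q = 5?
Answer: -256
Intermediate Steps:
Y(M, Z) = -2 - 10*Z (Y(M, Z) = -2 + (5*(-2))*Z = -2 - 10*Z)
8*Y(-10, 3) = 8*(-2 - 10*3) = 8*(-2 - 30) = 8*(-32) = -256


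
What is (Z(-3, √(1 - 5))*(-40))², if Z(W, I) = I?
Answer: -6400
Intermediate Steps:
(Z(-3, √(1 - 5))*(-40))² = (√(1 - 5)*(-40))² = (√(-4)*(-40))² = ((2*I)*(-40))² = (-80*I)² = -6400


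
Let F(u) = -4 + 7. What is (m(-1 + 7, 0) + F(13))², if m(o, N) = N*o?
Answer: 9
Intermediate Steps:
F(u) = 3
(m(-1 + 7, 0) + F(13))² = (0*(-1 + 7) + 3)² = (0*6 + 3)² = (0 + 3)² = 3² = 9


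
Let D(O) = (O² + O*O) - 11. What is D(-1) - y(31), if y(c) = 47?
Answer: -56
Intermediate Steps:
D(O) = -11 + 2*O² (D(O) = (O² + O²) - 11 = 2*O² - 11 = -11 + 2*O²)
D(-1) - y(31) = (-11 + 2*(-1)²) - 1*47 = (-11 + 2*1) - 47 = (-11 + 2) - 47 = -9 - 47 = -56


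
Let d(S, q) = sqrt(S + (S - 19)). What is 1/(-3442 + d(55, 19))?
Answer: -3442/11847273 - sqrt(91)/11847273 ≈ -0.00029134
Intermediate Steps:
d(S, q) = sqrt(-19 + 2*S) (d(S, q) = sqrt(S + (-19 + S)) = sqrt(-19 + 2*S))
1/(-3442 + d(55, 19)) = 1/(-3442 + sqrt(-19 + 2*55)) = 1/(-3442 + sqrt(-19 + 110)) = 1/(-3442 + sqrt(91))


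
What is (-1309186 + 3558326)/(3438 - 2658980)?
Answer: -1124570/1327771 ≈ -0.84696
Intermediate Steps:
(-1309186 + 3558326)/(3438 - 2658980) = 2249140/(-2655542) = 2249140*(-1/2655542) = -1124570/1327771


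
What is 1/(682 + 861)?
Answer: 1/1543 ≈ 0.00064809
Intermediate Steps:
1/(682 + 861) = 1/1543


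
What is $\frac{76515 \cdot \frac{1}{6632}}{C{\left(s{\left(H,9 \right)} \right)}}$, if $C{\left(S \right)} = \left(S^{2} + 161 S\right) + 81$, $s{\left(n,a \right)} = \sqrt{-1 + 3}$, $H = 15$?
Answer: $- \frac{6350745}{298128296} + \frac{12318915 \sqrt{2}}{298128296} \approx 0.037134$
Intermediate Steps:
$s{\left(n,a \right)} = \sqrt{2}$
$C{\left(S \right)} = 81 + S^{2} + 161 S$
$\frac{76515 \cdot \frac{1}{6632}}{C{\left(s{\left(H,9 \right)} \right)}} = \frac{76515 \cdot \frac{1}{6632}}{81 + \left(\sqrt{2}\right)^{2} + 161 \sqrt{2}} = \frac{76515 \cdot \frac{1}{6632}}{81 + 2 + 161 \sqrt{2}} = \frac{76515}{6632 \left(83 + 161 \sqrt{2}\right)}$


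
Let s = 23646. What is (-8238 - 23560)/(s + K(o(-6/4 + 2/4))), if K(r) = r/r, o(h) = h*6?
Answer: -2446/1819 ≈ -1.3447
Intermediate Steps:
o(h) = 6*h
K(r) = 1
(-8238 - 23560)/(s + K(o(-6/4 + 2/4))) = (-8238 - 23560)/(23646 + 1) = -31798/23647 = -31798*1/23647 = -2446/1819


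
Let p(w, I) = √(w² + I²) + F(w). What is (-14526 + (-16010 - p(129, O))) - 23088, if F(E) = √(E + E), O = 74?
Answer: -53624 - √258 - √22117 ≈ -53789.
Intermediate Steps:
F(E) = √2*√E (F(E) = √(2*E) = √2*√E)
p(w, I) = √(I² + w²) + √2*√w (p(w, I) = √(w² + I²) + √2*√w = √(I² + w²) + √2*√w)
(-14526 + (-16010 - p(129, O))) - 23088 = (-14526 + (-16010 - (√(74² + 129²) + √2*√129))) - 23088 = (-14526 + (-16010 - (√(5476 + 16641) + √258))) - 23088 = (-14526 + (-16010 - (√22117 + √258))) - 23088 = (-14526 + (-16010 - (√258 + √22117))) - 23088 = (-14526 + (-16010 + (-√258 - √22117))) - 23088 = (-14526 + (-16010 - √258 - √22117)) - 23088 = (-30536 - √258 - √22117) - 23088 = -53624 - √258 - √22117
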